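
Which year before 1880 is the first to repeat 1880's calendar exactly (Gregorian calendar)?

Two years share a calendar iff Jan 1 falls on the same weekday and both are leap or both are common. 1880: Jan 1 is Thursday, leap year.
1879: Jan 1 Wednesday, common
1878: Jan 1 Tuesday, common
1877: Jan 1 Monday, common
1876: Jan 1 Saturday, leap
1875: Jan 1 Friday, common
1874: Jan 1 Thursday, common
1873: Jan 1 Wednesday, common
1872: Jan 1 Monday, leap
1871: Jan 1 Sunday, common
1870: Jan 1 Saturday, common
1869: Jan 1 Friday, common
1868: Jan 1 Wednesday, leap
1867: Jan 1 Tuesday, common
1866: Jan 1 Monday, common
1865: Jan 1 Sunday, common
1864: Jan 1 Friday, leap
1863: Jan 1 Thursday, common
1862: Jan 1 Wednesday, common
1861: Jan 1 Tuesday, common
1860: Jan 1 Sunday, leap
1859: Jan 1 Saturday, common
1858: Jan 1 Friday, common
1857: Jan 1 Thursday, common
1856: Jan 1 Tuesday, leap
1855: Jan 1 Monday, common
1854: Jan 1 Sunday, common
1853: Jan 1 Saturday, common
1852: Jan 1 Thursday, leap
1852 matches on both conditions.

1852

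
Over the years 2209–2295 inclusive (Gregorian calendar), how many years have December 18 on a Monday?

13

Track December 18's weekday year by year (advancing +1, or +2 across a Feb 29):
  2209: Mon ✓  2210: Tue (+1)  2211: Wed (+1)  2212: Fri (+2)  2213: Sat (+1)
  2214: Sun (+1)  2215: Mon (+1) ✓  2216: Wed (+2)  2217: Thu (+1)  2218: Fri (+1)
  2219: Sat (+1)  2220: Mon (+2) ✓  2221: Tue (+1)  2222: Wed (+1)  … (59 more years) …
  2282: Mon (+1) ✓  2283: Tue (+1)  2284: Thu (+2)  2285: Fri (+1)  2286: Sat (+1)
  2287: Sun (+1)  2288: Tue (+2)  2289: Wed (+1)  2290: Thu (+1)  2291: Fri (+1)
  2292: Sun (+2)  2293: Mon (+1) ✓  2294: Tue (+1)  2295: Wed (+1)
Monday years: 2209, 2215, 2220, 2226, 2237, 2243, 2248, 2254, 2265, 2271, 2276, 2282, 2293 — 13 in total.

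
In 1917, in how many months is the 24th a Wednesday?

2

Check the 24th of each month of 1917: Jan 24: Wed, Feb 24: Sat, Mar 24: Sat, Apr 24: Tue, May 24: Thu, Jun 24: Sun, Jul 24: Tue, Aug 24: Fri, Sep 24: Mon, Oct 24: Wed, Nov 24: Sat, Dec 24: Mon.
Wednesday occurs in January, October — 2 months.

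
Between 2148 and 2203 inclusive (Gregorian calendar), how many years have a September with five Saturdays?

September has 30 days; it has five Saturdays when Saturday falls among the first (month-length − 28) days — i.e. when September 1 is one of Saturday/Friday.
September 1 by year: 2148:Sun 2149:Mon 2150:Tue 2151:Wed 2152:Fri✓ 2153:Sat✓ 2154:Sun 2155:Mon 2156:Wed 2157:Thu 2158:Fri✓ 2159:Sat✓ 2160:Mon 2161:Tue 2162:Wed …(26 more)… 2189:Tue 2190:Wed 2191:Thu 2192:Sat✓ 2193:Sun 2194:Mon 2195:Tue 2196:Thu 2197:Fri✓ 2198:Sat✓ 2199:Sun 2200:Mon 2201:Tue 2202:Wed 2203:Thu
Years with five Saturdays: 2152, 2153, 2158, 2159, 2164, 2169, 2170, 2175, 2180, 2181, 2186, 2187, 2192, 2197, 2198 → 15.

15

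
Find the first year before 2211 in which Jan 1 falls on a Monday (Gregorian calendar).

Jan 1 advances by 2 weekdays after a leap year and by 1 after a common year.
2211: Jan 1 is Tuesday.
2210: Monday
2210 begins on a Monday

2210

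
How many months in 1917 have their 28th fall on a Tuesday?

Check the 28th of each month of 1917: Jan 28: Sun, Feb 28: Wed, Mar 28: Wed, Apr 28: Sat, May 28: Mon, Jun 28: Thu, Jul 28: Sat, Aug 28: Tue, Sep 28: Fri, Oct 28: Sun, Nov 28: Wed, Dec 28: Fri.
Tuesday occurs in August — 1 month.

1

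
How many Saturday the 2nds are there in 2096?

Check the 2nd of each month of 2096: Jan 2: Mon, Feb 2: Thu, Mar 2: Fri, Apr 2: Mon, May 2: Wed, Jun 2: Sat, Jul 2: Mon, Aug 2: Thu, Sep 2: Sun, Oct 2: Tue, Nov 2: Fri, Dec 2: Sun.
Saturday occurs in June — 1 month.

1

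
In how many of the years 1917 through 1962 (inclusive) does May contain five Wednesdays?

20

May has 31 days; it has five Wednesdays when Wednesday falls among the first (month-length − 28) days — i.e. when May 1 is one of Wednesday/Tuesday/Monday.
May 1 by year: 1917:Tue✓ 1918:Wed✓ 1919:Thu 1920:Sat 1921:Sun 1922:Mon✓ 1923:Tue✓ 1924:Thu 1925:Fri 1926:Sat 1927:Sun 1928:Tue✓ 1929:Wed✓ 1930:Thu 1931:Fri …(16 more)… 1948:Sat 1949:Sun 1950:Mon✓ 1951:Tue✓ 1952:Thu 1953:Fri 1954:Sat 1955:Sun 1956:Tue✓ 1957:Wed✓ 1958:Thu 1959:Fri 1960:Sun 1961:Mon✓ 1962:Tue✓
Years with five Wednesdays: 1917, 1918, 1922, 1923, 1928, 1929, 1933, 1934, 1935, 1939, 1940, 1944, 1945, 1946, 1950, 1951, 1956, 1957, 1961, 1962 → 20.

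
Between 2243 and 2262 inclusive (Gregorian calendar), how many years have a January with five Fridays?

8

January has 31 days; it has five Fridays when Friday falls among the first (month-length − 28) days — i.e. when January 1 is one of Friday/Thursday/Wednesday.
January 1 by year: 2243:Sun 2244:Mon 2245:Wed✓ 2246:Thu✓ 2247:Fri✓ 2248:Sat 2249:Mon 2250:Tue 2251:Wed✓ 2252:Thu✓ 2253:Sat 2254:Sun 2255:Mon 2256:Tue 2257:Thu✓ 2258:Fri✓ 2259:Sat 2260:Sun 2261:Tue 2262:Wed✓
Years with five Fridays: 2245, 2246, 2247, 2251, 2252, 2257, 2258, 2262 → 8.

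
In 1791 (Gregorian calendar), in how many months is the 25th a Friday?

Check the 25th of each month of 1791: Jan 25: Tue, Feb 25: Fri, Mar 25: Fri, Apr 25: Mon, May 25: Wed, Jun 25: Sat, Jul 25: Mon, Aug 25: Thu, Sep 25: Sun, Oct 25: Tue, Nov 25: Fri, Dec 25: Sun.
Friday occurs in February, March, November — 3 months.

3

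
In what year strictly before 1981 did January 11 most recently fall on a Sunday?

From one year to the next, a fixed date's weekday advances by 1, or by 2 when a Feb 29 lies between the two dates.
1981: January 11 is Sunday.
1980: Friday (−2)
1979: Thursday (−1)
1978: Wednesday (−1)
1977: Tuesday (−1)
1976: Sunday (−2)
January 11 falls on a Sunday in 1976.

1976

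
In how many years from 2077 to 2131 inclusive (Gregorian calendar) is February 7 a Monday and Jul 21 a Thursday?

7

Check each year's weekday for February 7 and Jul 21:
  2077: Sun/Wed  2078: Mon/Thu ✓  2079: Tue/Fri  2080: Wed/Sun  2081: Fri/Mon  2082: Sat/Tue  2083: Sun/Wed  2084: Mon/Fri  2085: Wed/Sat  2086: Thu/Sun  2087: Fri/Mon  2088: Sat/Wed  2089: Mon/Thu ✓  2090: Tue/Fri  …(27 more)…  2118: Mon/Thu ✓  2119: Tue/Fri  2120: Wed/Sun  2121: Fri/Mon  2122: Sat/Tue  2123: Sun/Wed  2124: Mon/Fri  2125: Wed/Sat  2126: Thu/Sun  2127: Fri/Mon  2128: Sat/Wed  2129: Mon/Thu ✓  2130: Tue/Fri  2131: Wed/Sat
Both conditions hold in: 2078, 2089, 2095, 2101, 2107, 2118, 2129 — 7.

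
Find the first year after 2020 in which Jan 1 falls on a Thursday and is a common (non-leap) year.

Jan 1 advances by 2 weekdays after a leap year and by 1 after a common year.
2020: Jan 1 is Wednesday (leap).
2021: Friday
2022: Saturday
2023: Sunday
2024: Monday (leap)
2025: Wednesday
2026: Thursday
2026 begins on a Thursday and is a common year.

2026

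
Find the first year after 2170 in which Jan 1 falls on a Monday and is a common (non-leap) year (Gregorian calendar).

2181

Jan 1 advances by 2 weekdays after a leap year and by 1 after a common year.
2170: Jan 1 is Monday.
2171: Tuesday
2172: Wednesday (leap)
2173: Friday
2174: Saturday
2175: Sunday
2176: Monday (leap)
2177: Wednesday
2178: Thursday
2179: Friday
2180: Saturday (leap)
2181: Monday
2181 begins on a Monday and is a common year.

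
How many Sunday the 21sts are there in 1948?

Check the 21st of each month of 1948: Jan 21: Wed, Feb 21: Sat, Mar 21: Sun, Apr 21: Wed, May 21: Fri, Jun 21: Mon, Jul 21: Wed, Aug 21: Sat, Sep 21: Tue, Oct 21: Thu, Nov 21: Sun, Dec 21: Tue.
Sunday occurs in March, November — 2 months.

2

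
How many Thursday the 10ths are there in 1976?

Check the 10th of each month of 1976: Jan 10: Sat, Feb 10: Tue, Mar 10: Wed, Apr 10: Sat, May 10: Mon, Jun 10: Thu, Jul 10: Sat, Aug 10: Tue, Sep 10: Fri, Oct 10: Sun, Nov 10: Wed, Dec 10: Fri.
Thursday occurs in June — 1 month.

1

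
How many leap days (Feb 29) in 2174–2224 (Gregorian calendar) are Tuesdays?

2

Leap years in 2174–2224: 12 of them.
Feb 29 weekday advances by 5 (mod 7) from one leap year to the next four years later (or differs when a century non-leap intervenes).
Leap-day weekdays: 2176:Thu 2180:Tue✓ 2184:Sun 2188:Fri 2192:Wed 2196:Mon 2204:Wed 2208:Mon 2212:Sat 2216:Thu 2220:Tue✓ 2224:Sun
Tuesday: 2180, 2220 → 2.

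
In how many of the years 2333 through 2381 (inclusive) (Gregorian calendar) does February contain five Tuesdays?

February has 28 days (29 in leap years); it has five Tuesdays when Tuesday falls among the first (month-length − 28) days — i.e. when February 1 is Tuesday in a leap year (never in a common year).
February 1 by year: 2333:Wed 2334:Thu 2335:Fri 2336:Sat 2337:Mon 2338:Tue 2339:Wed 2340:Thu 2341:Sat 2342:Sun 2343:Mon 2344:Tue✓ 2345:Thu 2346:Fri 2347:Sat …(19 more)… 2367:Wed 2368:Thu 2369:Sat 2370:Sun 2371:Mon 2372:Tue✓ 2373:Thu 2374:Fri 2375:Sat 2376:Sun 2377:Tue 2378:Wed 2379:Thu 2380:Fri 2381:Sun
Years with five Tuesdays: 2344, 2372 → 2.

2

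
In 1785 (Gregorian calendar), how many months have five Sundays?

A month of length L has five Sundays iff its first Sunday is on day ≤ L−28 (so day 1–3 in a 31-day month, 1–2 in a 30-day month, day 1 in a leap February).
Checking each month of 1785: Jan starts Sat (31d) ✓; Feb starts Tue (28d); Mar starts Tue (31d); Apr starts Fri (30d); May starts Sun (31d) ✓; Jun starts Wed (30d); Jul starts Fri (31d) ✓; Aug starts Mon (31d); Sep starts Thu (30d); Oct starts Sat (31d) ✓; Nov starts Tue (30d); Dec starts Thu (31d).
Five-Sunday months: January, May, July, October → 4.

4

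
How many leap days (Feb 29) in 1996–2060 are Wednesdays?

Leap years in 1996–2060: 17 of them.
Feb 29 weekday advances by 5 (mod 7) from one leap year to the next four years later (or differs when a century non-leap intervenes).
Leap-day weekdays: 1996:Thu 2000:Tue 2004:Sun 2008:Fri 2012:Wed✓ 2016:Mon 2020:Sat 2024:Thu 2028:Tue 2032:Sun 2036:Fri 2040:Wed✓ 2044:Mon 2048:Sat 2052:Thu 2056:Tue 2060:Sun
Wednesday: 2012, 2040 → 2.

2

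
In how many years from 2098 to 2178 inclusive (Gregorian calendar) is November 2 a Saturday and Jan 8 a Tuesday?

8

Check each year's weekday for November 2 and Jan 8:
  2098: Sun/Wed  2099: Mon/Thu  2100: Tue/Fri  2101: Wed/Sat  2102: Thu/Sun  2103: Fri/Mon  2104: Sun/Tue  2105: Mon/Thu  2106: Tue/Fri  2107: Wed/Sat  2108: Fri/Sun  2109: Sat/Tue ✓  2110: Sun/Wed  2111: Mon/Thu  …(53 more)…  2165: Sat/Tue ✓  2166: Sun/Wed  2167: Mon/Thu  2168: Wed/Fri  2169: Thu/Sun  2170: Fri/Mon  2171: Sat/Tue ✓  2172: Mon/Wed  2173: Tue/Fri  2174: Wed/Sat  2175: Thu/Sun  2176: Sat/Mon  2177: Sun/Wed  2178: Mon/Thu
Both conditions hold in: 2109, 2115, 2126, 2137, 2143, 2154, 2165, 2171 — 8.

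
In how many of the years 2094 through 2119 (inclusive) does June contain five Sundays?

June has 30 days; it has five Sundays when Sunday falls among the first (month-length − 28) days — i.e. when June 1 is one of Sunday/Saturday.
June 1 by year: 2094:Tue 2095:Wed 2096:Fri 2097:Sat✓ 2098:Sun✓ 2099:Mon 2100:Tue 2101:Wed 2102:Thu 2103:Fri 2104:Sun✓ 2105:Mon 2106:Tue 2107:Wed 2108:Fri 2109:Sat✓ 2110:Sun✓ 2111:Mon 2112:Wed 2113:Thu 2114:Fri 2115:Sat✓ 2116:Mon 2117:Tue 2118:Wed 2119:Thu
Years with five Sundays: 2097, 2098, 2104, 2109, 2110, 2115 → 6.

6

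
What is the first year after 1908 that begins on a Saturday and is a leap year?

1916

Jan 1 advances by 2 weekdays after a leap year and by 1 after a common year.
1908: Jan 1 is Wednesday (leap).
1909: Friday
1910: Saturday
1911: Sunday
1912: Monday (leap)
1913: Wednesday
1914: Thursday
1915: Friday
1916: Saturday (leap)
1916 begins on a Saturday and is a leap year.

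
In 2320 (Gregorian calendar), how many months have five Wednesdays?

A month of length L has five Wednesdays iff its first Wednesday is on day ≤ L−28 (so day 1–3 in a 31-day month, 1–2 in a 30-day month, day 1 in a leap February).
Checking each month of 2320: Jan starts Thu (31d); Feb starts Sun (29d); Mar starts Mon (31d) ✓; Apr starts Thu (30d); May starts Sat (31d); Jun starts Tue (30d) ✓; Jul starts Thu (31d); Aug starts Sun (31d); Sep starts Wed (30d) ✓; Oct starts Fri (31d); Nov starts Mon (30d); Dec starts Wed (31d) ✓.
Five-Wednesday months: March, June, September, December → 4.

4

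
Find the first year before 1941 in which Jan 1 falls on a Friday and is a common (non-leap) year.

1937

Jan 1 advances by 2 weekdays after a leap year and by 1 after a common year.
1941: Jan 1 is Wednesday.
1940: Monday (leap)
1939: Sunday
1938: Saturday
1937: Friday
1937 begins on a Friday and is a common year.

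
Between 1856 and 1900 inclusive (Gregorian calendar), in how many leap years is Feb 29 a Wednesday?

Leap years in 1856–1900: 11 of them.
Feb 29 weekday advances by 5 (mod 7) from one leap year to the next four years later (or differs when a century non-leap intervenes).
Leap-day weekdays: 1856:Fri 1860:Wed✓ 1864:Mon 1868:Sat 1872:Thu 1876:Tue 1880:Sun 1884:Fri 1888:Wed✓ 1892:Mon 1896:Sat
Wednesday: 1860, 1888 → 2.

2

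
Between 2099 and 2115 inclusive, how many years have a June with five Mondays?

5

June has 30 days; it has five Mondays when Monday falls among the first (month-length − 28) days — i.e. when June 1 is one of Monday/Sunday.
June 1 by year: 2099:Mon✓ 2100:Tue 2101:Wed 2102:Thu 2103:Fri 2104:Sun✓ 2105:Mon✓ 2106:Tue 2107:Wed 2108:Fri 2109:Sat 2110:Sun✓ 2111:Mon✓ 2112:Wed 2113:Thu 2114:Fri 2115:Sat
Years with five Mondays: 2099, 2104, 2105, 2110, 2111 → 5.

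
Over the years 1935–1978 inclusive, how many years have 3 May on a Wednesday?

7

Track 3 May's weekday year by year (advancing +1, or +2 across a Feb 29):
  1935: Fri  1936: Sun (+2)  1937: Mon (+1)  1938: Tue (+1)  1939: Wed (+1) ✓
  1940: Fri (+2)  1941: Sat (+1)  1942: Sun (+1)  1943: Mon (+1)  1944: Wed (+2) ✓
  1945: Thu (+1)  1946: Fri (+1)  1947: Sat (+1)  1948: Mon (+2)  … (16 more years) …
  1965: Mon (+1)  1966: Tue (+1)  1967: Wed (+1) ✓  1968: Fri (+2)  1969: Sat (+1)
  1970: Sun (+1)  1971: Mon (+1)  1972: Wed (+2) ✓  1973: Thu (+1)  1974: Fri (+1)
  1975: Sat (+1)  1976: Mon (+2)  1977: Tue (+1)  1978: Wed (+1) ✓
Wednesday years: 1939, 1944, 1950, 1961, 1967, 1972, 1978 — 7 in total.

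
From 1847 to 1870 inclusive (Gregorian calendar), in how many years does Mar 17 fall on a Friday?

3

Track Mar 17's weekday year by year (advancing +1, or +2 across a Feb 29):
  1847: Wed  1848: Fri (+2) ✓  1849: Sat (+1)  1850: Sun (+1)  1851: Mon (+1)
  1852: Wed (+2)  1853: Thu (+1)  1854: Fri (+1) ✓  1855: Sat (+1)  1856: Mon (+2)
  1857: Tue (+1)  1858: Wed (+1)  1859: Thu (+1)  1860: Sat (+2)  1861: Sun (+1)
  1862: Mon (+1)  1863: Tue (+1)  1864: Thu (+2)  1865: Fri (+1) ✓  1866: Sat (+1)
  1867: Sun (+1)  1868: Tue (+2)  1869: Wed (+1)  1870: Thu (+1)
Friday years: 1848, 1854, 1865 — 3 in total.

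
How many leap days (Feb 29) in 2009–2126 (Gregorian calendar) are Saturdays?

Leap years in 2009–2126: 28 of them.
Feb 29 weekday advances by 5 (mod 7) from one leap year to the next four years later (or differs when a century non-leap intervenes).
Leap-day weekdays: 2012:Wed 2016:Mon 2020:Sat✓ 2024:Thu 2028:Tue 2032:Sun 2036:Fri 2040:Wed 2044:Mon 2048:Sat✓ 2052:Thu 2056:Tue 2060:Sun 2064:Fri 2068:Wed 2072:Mon 2076:Sat✓ 2080:Thu 2084:Tue 2088:Sun 2092:Fri 2096:Wed 2104:Fri 2108:Wed 2112:Mon 2116:Sat✓ 2120:Thu 2124:Tue
Saturday: 2020, 2048, 2076, 2116 → 4.

4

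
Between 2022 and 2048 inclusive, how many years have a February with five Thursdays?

1

February has 28 days (29 in leap years); it has five Thursdays when Thursday falls among the first (month-length − 28) days — i.e. when February 1 is Thursday in a leap year (never in a common year).
February 1 by year: 2022:Tue 2023:Wed 2024:Thu✓ 2025:Sat 2026:Sun 2027:Mon 2028:Tue 2029:Thu 2030:Fri 2031:Sat 2032:Sun 2033:Tue 2034:Wed 2035:Thu 2036:Fri 2037:Sun 2038:Mon 2039:Tue 2040:Wed 2041:Fri 2042:Sat 2043:Sun 2044:Mon 2045:Wed 2046:Thu 2047:Fri 2048:Sat
Years with five Thursdays: 2024 → 1.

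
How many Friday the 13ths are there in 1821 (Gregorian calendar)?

2

Check the 13th of each month of 1821: Jan 13: Sat, Feb 13: Tue, Mar 13: Tue, Apr 13: Fri, May 13: Sun, Jun 13: Wed, Jul 13: Fri, Aug 13: Mon, Sep 13: Thu, Oct 13: Sat, Nov 13: Tue, Dec 13: Thu.
Friday occurs in April, July — 2 months.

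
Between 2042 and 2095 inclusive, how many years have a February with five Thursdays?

2

February has 28 days (29 in leap years); it has five Thursdays when Thursday falls among the first (month-length − 28) days — i.e. when February 1 is Thursday in a leap year (never in a common year).
February 1 by year: 2042:Sat 2043:Sun 2044:Mon 2045:Wed 2046:Thu 2047:Fri 2048:Sat 2049:Mon 2050:Tue 2051:Wed 2052:Thu✓ 2053:Sat 2054:Sun 2055:Mon 2056:Tue …(24 more)… 2081:Sat 2082:Sun 2083:Mon 2084:Tue 2085:Thu 2086:Fri 2087:Sat 2088:Sun 2089:Tue 2090:Wed 2091:Thu 2092:Fri 2093:Sun 2094:Mon 2095:Tue
Years with five Thursdays: 2052, 2080 → 2.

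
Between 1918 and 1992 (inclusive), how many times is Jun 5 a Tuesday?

11

Track Jun 5's weekday year by year (advancing +1, or +2 across a Feb 29):
  1918: Wed  1919: Thu (+1)  1920: Sat (+2)  1921: Sun (+1)  1922: Mon (+1)
  1923: Tue (+1) ✓  1924: Thu (+2)  1925: Fri (+1)  1926: Sat (+1)  1927: Sun (+1)
  1928: Tue (+2) ✓  1929: Wed (+1)  1930: Thu (+1)  1931: Fri (+1)  … (47 more years) …
  1979: Tue (+1) ✓  1980: Thu (+2)  1981: Fri (+1)  1982: Sat (+1)  1983: Sun (+1)
  1984: Tue (+2) ✓  1985: Wed (+1)  1986: Thu (+1)  1987: Fri (+1)  1988: Sun (+2)
  1989: Mon (+1)  1990: Tue (+1) ✓  1991: Wed (+1)  1992: Fri (+2)
Tuesday years: 1923, 1928, 1934, 1945, 1951, 1956, 1962, 1973, 1979, 1984, 1990 — 11 in total.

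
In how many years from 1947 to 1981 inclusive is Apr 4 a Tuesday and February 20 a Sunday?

Check each year's weekday for Apr 4 and February 20:
  1947: Fri/Thu  1948: Sun/Fri  1949: Mon/Sun  1950: Tue/Mon  1951: Wed/Tue  1952: Fri/Wed  1953: Sat/Fri  1954: Sun/Sat  1955: Mon/Sun  1956: Wed/Mon  1957: Thu/Wed  1958: Fri/Thu  1959: Sat/Fri  1960: Mon/Sat  …(7 more)…  1968: Thu/Tue  1969: Fri/Thu  1970: Sat/Fri  1971: Sun/Sat  1972: Tue/Sun ✓  1973: Wed/Tue  1974: Thu/Wed  1975: Fri/Thu  1976: Sun/Fri  1977: Mon/Sun  1978: Tue/Mon  1979: Wed/Tue  1980: Fri/Wed  1981: Sat/Fri
Both conditions hold in: 1972 — 1.

1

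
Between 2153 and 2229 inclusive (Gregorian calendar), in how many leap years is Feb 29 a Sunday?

3

Leap years in 2153–2229: 18 of them.
Feb 29 weekday advances by 5 (mod 7) from one leap year to the next four years later (or differs when a century non-leap intervenes).
Leap-day weekdays: 2156:Sun✓ 2160:Fri 2164:Wed 2168:Mon 2172:Sat 2176:Thu 2180:Tue 2184:Sun✓ 2188:Fri 2192:Wed 2196:Mon 2204:Wed 2208:Mon 2212:Sat 2216:Thu 2220:Tue 2224:Sun✓ 2228:Fri
Sunday: 2156, 2184, 2224 → 3.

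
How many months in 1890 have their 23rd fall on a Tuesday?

2

Check the 23rd of each month of 1890: Jan 23: Thu, Feb 23: Sun, Mar 23: Sun, Apr 23: Wed, May 23: Fri, Jun 23: Mon, Jul 23: Wed, Aug 23: Sat, Sep 23: Tue, Oct 23: Thu, Nov 23: Sun, Dec 23: Tue.
Tuesday occurs in September, December — 2 months.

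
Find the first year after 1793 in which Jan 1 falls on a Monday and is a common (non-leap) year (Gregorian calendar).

Jan 1 advances by 2 weekdays after a leap year and by 1 after a common year.
1793: Jan 1 is Tuesday.
1794: Wednesday
1795: Thursday
1796: Friday (leap)
1797: Sunday
1798: Monday
1798 begins on a Monday and is a common year.

1798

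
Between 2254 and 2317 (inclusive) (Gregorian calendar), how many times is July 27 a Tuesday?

Track July 27's weekday year by year (advancing +1, or +2 across a Feb 29):
  2254: Thu  2255: Fri (+1)  2256: Sun (+2)  2257: Mon (+1)  2258: Tue (+1) ✓
  2259: Wed (+1)  2260: Fri (+2)  2261: Sat (+1)  2262: Sun (+1)  2263: Mon (+1)
  2264: Wed (+2)  2265: Thu (+1)  2266: Fri (+1)  2267: Sat (+1)  … (36 more years) …
  2304: Wed (+2)  2305: Thu (+1)  2306: Fri (+1)  2307: Sat (+1)  2308: Mon (+2)
  2309: Tue (+1) ✓  2310: Wed (+1)  2311: Thu (+1)  2312: Sat (+2)  2313: Sun (+1)
  2314: Mon (+1)  2315: Tue (+1) ✓  2316: Thu (+2)  2317: Fri (+1)
Tuesday years: 2258, 2269, 2275, 2280, 2286, 2297, 2309, 2315 — 8 in total.

8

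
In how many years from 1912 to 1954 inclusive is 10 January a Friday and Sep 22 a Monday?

Check each year's weekday for 10 January and Sep 22:
  1912: Wed/Sun  1913: Fri/Mon ✓  1914: Sat/Tue  1915: Sun/Wed  1916: Mon/Fri  1917: Wed/Sat  1918: Thu/Sun  1919: Fri/Mon ✓  1920: Sat/Wed  1921: Mon/Thu  1922: Tue/Fri  1923: Wed/Sat  1924: Thu/Mon  1925: Sat/Tue  …(15 more)…  1941: Fri/Mon ✓  1942: Sat/Tue  1943: Sun/Wed  1944: Mon/Fri  1945: Wed/Sat  1946: Thu/Sun  1947: Fri/Mon ✓  1948: Sat/Wed  1949: Mon/Thu  1950: Tue/Fri  1951: Wed/Sat  1952: Thu/Mon  1953: Sat/Tue  1954: Sun/Wed
Both conditions hold in: 1913, 1919, 1930, 1941, 1947 — 5.

5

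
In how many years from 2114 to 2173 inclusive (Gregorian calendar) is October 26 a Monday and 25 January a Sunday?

Check each year's weekday for October 26 and 25 January:
  2114: Fri/Thu  2115: Sat/Fri  2116: Mon/Sat  2117: Tue/Mon  2118: Wed/Tue  2119: Thu/Wed  2120: Sat/Thu  2121: Sun/Sat  2122: Mon/Sun ✓  2123: Tue/Mon  2124: Thu/Tue  2125: Fri/Thu  2126: Sat/Fri  2127: Sun/Sat  …(32 more)…  2160: Sun/Fri  2161: Mon/Sun ✓  2162: Tue/Mon  2163: Wed/Tue  2164: Fri/Wed  2165: Sat/Fri  2166: Sun/Sat  2167: Mon/Sun ✓  2168: Wed/Mon  2169: Thu/Wed  2170: Fri/Thu  2171: Sat/Fri  2172: Mon/Sat  2173: Tue/Mon
Both conditions hold in: 2122, 2133, 2139, 2150, 2161, 2167 — 6.

6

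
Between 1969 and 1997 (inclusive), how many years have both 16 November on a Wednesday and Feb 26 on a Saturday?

3

Check each year's weekday for 16 November and Feb 26:
  1969: Sun/Wed  1970: Mon/Thu  1971: Tue/Fri  1972: Thu/Sat  1973: Fri/Mon  1974: Sat/Tue  1975: Sun/Wed  1976: Tue/Thu  1977: Wed/Sat ✓  1978: Thu/Sun  1979: Fri/Mon  1980: Sun/Tue  1981: Mon/Thu  1982: Tue/Fri  1983: Wed/Sat ✓  1984: Fri/Sun  1985: Sat/Tue  1986: Sun/Wed  1987: Mon/Thu  1988: Wed/Fri  1989: Thu/Sun  1990: Fri/Mon  1991: Sat/Tue  1992: Mon/Wed  1993: Tue/Fri  1994: Wed/Sat ✓  1995: Thu/Sun  1996: Sat/Mon  1997: Sun/Wed
Both conditions hold in: 1977, 1983, 1994 — 3.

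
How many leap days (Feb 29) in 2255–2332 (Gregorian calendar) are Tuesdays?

2

Leap years in 2255–2332: 19 of them.
Feb 29 weekday advances by 5 (mod 7) from one leap year to the next four years later (or differs when a century non-leap intervenes).
Leap-day weekdays: 2256:Fri 2260:Wed 2264:Mon 2268:Sat 2272:Thu 2276:Tue✓ 2280:Sun 2284:Fri 2288:Wed 2292:Mon 2296:Sat 2304:Mon 2308:Sat 2312:Thu 2316:Tue✓ 2320:Sun 2324:Fri 2328:Wed 2332:Mon
Tuesday: 2276, 2316 → 2.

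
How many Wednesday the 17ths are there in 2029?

Check the 17th of each month of 2029: Jan 17: Wed, Feb 17: Sat, Mar 17: Sat, Apr 17: Tue, May 17: Thu, Jun 17: Sun, Jul 17: Tue, Aug 17: Fri, Sep 17: Mon, Oct 17: Wed, Nov 17: Sat, Dec 17: Mon.
Wednesday occurs in January, October — 2 months.

2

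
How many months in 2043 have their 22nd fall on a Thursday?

2

Check the 22nd of each month of 2043: Jan 22: Thu, Feb 22: Sun, Mar 22: Sun, Apr 22: Wed, May 22: Fri, Jun 22: Mon, Jul 22: Wed, Aug 22: Sat, Sep 22: Tue, Oct 22: Thu, Nov 22: Sun, Dec 22: Tue.
Thursday occurs in January, October — 2 months.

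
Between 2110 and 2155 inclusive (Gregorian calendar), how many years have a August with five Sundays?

August has 31 days; it has five Sundays when Sunday falls among the first (month-length − 28) days — i.e. when August 1 is one of Sunday/Saturday/Friday.
August 1 by year: 2110:Fri✓ 2111:Sat✓ 2112:Mon 2113:Tue 2114:Wed 2115:Thu 2116:Sat✓ 2117:Sun✓ 2118:Mon 2119:Tue 2120:Thu 2121:Fri✓ 2122:Sat✓ 2123:Sun✓ 2124:Tue …(16 more)… 2141:Tue 2142:Wed 2143:Thu 2144:Sat✓ 2145:Sun✓ 2146:Mon 2147:Tue 2148:Thu 2149:Fri✓ 2150:Sat✓ 2151:Sun✓ 2152:Tue 2153:Wed 2154:Thu 2155:Fri✓
Years with five Sundays: 2110, 2111, 2116, 2117, 2121, 2122, 2123, 2127, 2128, 2132, 2133, 2134, 2138, 2139, 2144, 2145, 2149, 2150, 2151, 2155 → 20.

20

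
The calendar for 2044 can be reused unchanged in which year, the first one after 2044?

Two years share a calendar iff Jan 1 falls on the same weekday and both are leap or both are common. 2044: Jan 1 is Friday, leap year.
2045: Jan 1 Sunday, common
2046: Jan 1 Monday, common
2047: Jan 1 Tuesday, common
2048: Jan 1 Wednesday, leap
2049: Jan 1 Friday, common
2050: Jan 1 Saturday, common
2051: Jan 1 Sunday, common
2052: Jan 1 Monday, leap
2053: Jan 1 Wednesday, common
2054: Jan 1 Thursday, common
2055: Jan 1 Friday, common
2056: Jan 1 Saturday, leap
2057: Jan 1 Monday, common
2058: Jan 1 Tuesday, common
2059: Jan 1 Wednesday, common
2060: Jan 1 Thursday, leap
2061: Jan 1 Saturday, common
2062: Jan 1 Sunday, common
2063: Jan 1 Monday, common
2064: Jan 1 Tuesday, leap
2065: Jan 1 Thursday, common
2066: Jan 1 Friday, common
2067: Jan 1 Saturday, common
2068: Jan 1 Sunday, leap
2069: Jan 1 Tuesday, common
2070: Jan 1 Wednesday, common
2071: Jan 1 Thursday, common
2072: Jan 1 Friday, leap
2072 matches on both conditions.

2072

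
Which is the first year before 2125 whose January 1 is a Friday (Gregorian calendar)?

Jan 1 advances by 2 weekdays after a leap year and by 1 after a common year.
2125: Jan 1 is Monday.
2124: Saturday (leap)
2123: Friday
2123 begins on a Friday

2123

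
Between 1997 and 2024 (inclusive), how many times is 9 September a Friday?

Track 9 September's weekday year by year (advancing +1, or +2 across a Feb 29):
  1997: Tue  1998: Wed (+1)  1999: Thu (+1)  2000: Sat (+2)  2001: Sun (+1)
  2002: Mon (+1)  2003: Tue (+1)  2004: Thu (+2)  2005: Fri (+1) ✓  2006: Sat (+1)
  2007: Sun (+1)  2008: Tue (+2)  2009: Wed (+1)  2010: Thu (+1)  2011: Fri (+1) ✓
  2012: Sun (+2)  2013: Mon (+1)  2014: Tue (+1)  2015: Wed (+1)  2016: Fri (+2) ✓
  2017: Sat (+1)  2018: Sun (+1)  2019: Mon (+1)  2020: Wed (+2)  2021: Thu (+1)
  2022: Fri (+1) ✓  2023: Sat (+1)  2024: Mon (+2)
Friday years: 2005, 2011, 2016, 2022 — 4 in total.

4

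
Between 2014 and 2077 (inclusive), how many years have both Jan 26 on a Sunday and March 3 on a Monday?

Check each year's weekday for Jan 26 and March 3:
  2014: Sun/Mon ✓  2015: Mon/Tue  2016: Tue/Thu  2017: Thu/Fri  2018: Fri/Sat  2019: Sat/Sun  2020: Sun/Tue  2021: Tue/Wed  2022: Wed/Thu  2023: Thu/Fri  2024: Fri/Sun  2025: Sun/Mon ✓  2026: Mon/Tue  2027: Tue/Wed  …(36 more)…  2064: Sat/Mon  2065: Mon/Tue  2066: Tue/Wed  2067: Wed/Thu  2068: Thu/Sat  2069: Sat/Sun  2070: Sun/Mon ✓  2071: Mon/Tue  2072: Tue/Thu  2073: Thu/Fri  2074: Fri/Sat  2075: Sat/Sun  2076: Sun/Tue  2077: Tue/Wed
Both conditions hold in: 2014, 2025, 2031, 2042, 2053, 2059, 2070 — 7.

7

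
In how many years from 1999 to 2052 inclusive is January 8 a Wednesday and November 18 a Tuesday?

5

Check each year's weekday for January 8 and November 18:
  1999: Fri/Thu  2000: Sat/Sat  2001: Mon/Sun  2002: Tue/Mon  2003: Wed/Tue ✓  2004: Thu/Thu  2005: Sat/Fri  2006: Sun/Sat  2007: Mon/Sun  2008: Tue/Tue  2009: Thu/Wed  2010: Fri/Thu  2011: Sat/Fri  2012: Sun/Sun  …(26 more)…  2039: Sat/Fri  2040: Sun/Sun  2041: Tue/Mon  2042: Wed/Tue ✓  2043: Thu/Wed  2044: Fri/Fri  2045: Sun/Sat  2046: Mon/Sun  2047: Tue/Mon  2048: Wed/Wed  2049: Fri/Thu  2050: Sat/Fri  2051: Sun/Sat  2052: Mon/Mon
Both conditions hold in: 2003, 2014, 2025, 2031, 2042 — 5.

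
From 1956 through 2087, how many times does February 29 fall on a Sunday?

4

Leap years in 1956–2087: 33 of them.
Feb 29 weekday advances by 5 (mod 7) from one leap year to the next four years later (or differs when a century non-leap intervenes).
Leap-day weekdays: 1956:Wed 1960:Mon 1964:Sat 1968:Thu 1972:Tue 1976:Sun✓ 1980:Fri 1984:Wed 1988:Mon 1992:Sat 1996:Thu 2000:Tue 2004:Sun✓ …(7 more)… 2036:Fri 2040:Wed 2044:Mon 2048:Sat 2052:Thu 2056:Tue 2060:Sun✓ 2064:Fri 2068:Wed 2072:Mon 2076:Sat 2080:Thu 2084:Tue
Sunday: 1976, 2004, 2032, 2060 → 4.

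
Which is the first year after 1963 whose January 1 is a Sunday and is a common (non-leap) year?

1967

Jan 1 advances by 2 weekdays after a leap year and by 1 after a common year.
1963: Jan 1 is Tuesday.
1964: Wednesday (leap)
1965: Friday
1966: Saturday
1967: Sunday
1967 begins on a Sunday and is a common year.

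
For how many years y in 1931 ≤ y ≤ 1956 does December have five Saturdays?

December has 31 days; it has five Saturdays when Saturday falls among the first (month-length − 28) days — i.e. when December 1 is one of Saturday/Friday/Thursday.
December 1 by year: 1931:Tue 1932:Thu✓ 1933:Fri✓ 1934:Sat✓ 1935:Sun 1936:Tue 1937:Wed 1938:Thu✓ 1939:Fri✓ 1940:Sun 1941:Mon 1942:Tue 1943:Wed 1944:Fri✓ 1945:Sat✓ 1946:Sun 1947:Mon 1948:Wed 1949:Thu✓ 1950:Fri✓ 1951:Sat✓ 1952:Mon 1953:Tue 1954:Wed 1955:Thu✓ 1956:Sat✓
Years with five Saturdays: 1932, 1933, 1934, 1938, 1939, 1944, 1945, 1949, 1950, 1951, 1955, 1956 → 12.

12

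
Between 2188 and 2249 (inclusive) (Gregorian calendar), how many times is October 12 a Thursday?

Track October 12's weekday year by year (advancing +1, or +2 across a Feb 29):
  2188: Sun  2189: Mon (+1)  2190: Tue (+1)  2191: Wed (+1)  2192: Fri (+2)
  2193: Sat (+1)  2194: Sun (+1)  2195: Mon (+1)  2196: Wed (+2)  2197: Thu (+1) ✓
  2198: Fri (+1)  2199: Sat (+1)  2200: Sun (+1)  2201: Mon (+1)  … (34 more years) …
  2236: Wed (+2)  2237: Thu (+1) ✓  2238: Fri (+1)  2239: Sat (+1)  2240: Mon (+2)
  2241: Tue (+1)  2242: Wed (+1)  2243: Thu (+1) ✓  2244: Sat (+2)  2245: Sun (+1)
  2246: Mon (+1)  2247: Tue (+1)  2248: Thu (+2) ✓  2249: Fri (+1)
Thursday years: 2197, 2209, 2215, 2220, 2226, 2237, 2243, 2248 — 8 in total.

8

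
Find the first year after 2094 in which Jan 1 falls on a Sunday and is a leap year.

2096

Jan 1 advances by 2 weekdays after a leap year and by 1 after a common year.
2094: Jan 1 is Friday.
2095: Saturday
2096: Sunday (leap)
2096 begins on a Sunday and is a leap year.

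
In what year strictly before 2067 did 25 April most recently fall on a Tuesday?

From one year to the next, a fixed date's weekday advances by 1, or by 2 when a Feb 29 lies between the two dates.
2067: April 25 is Monday.
2066: Sunday (−1)
2065: Saturday (−1)
2064: Friday (−1)
2063: Wednesday (−2)
2062: Tuesday (−1)
25 April falls on a Tuesday in 2062.

2062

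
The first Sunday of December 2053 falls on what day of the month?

7

December 1, 2053 is a Monday, so the first Sunday is the 7th.
The first Sunday is 7 + 0 = 7.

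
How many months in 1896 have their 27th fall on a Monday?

Check the 27th of each month of 1896: Jan 27: Mon, Feb 27: Thu, Mar 27: Fri, Apr 27: Mon, May 27: Wed, Jun 27: Sat, Jul 27: Mon, Aug 27: Thu, Sep 27: Sun, Oct 27: Tue, Nov 27: Fri, Dec 27: Sun.
Monday occurs in January, April, July — 3 months.

3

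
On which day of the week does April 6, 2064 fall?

January 1, 2064 is a Tuesday.
April 6 is day 97 of the year, i.e. 96 days after Jan 1.
96 mod 7 = 5, so advance 5 weekdays from Tuesday: Sunday.

Sunday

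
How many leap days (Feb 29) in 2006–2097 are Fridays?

Leap years in 2006–2097: 23 of them.
Feb 29 weekday advances by 5 (mod 7) from one leap year to the next four years later (or differs when a century non-leap intervenes).
Leap-day weekdays: 2008:Fri✓ 2012:Wed 2016:Mon 2020:Sat 2024:Thu 2028:Tue 2032:Sun 2036:Fri✓ 2040:Wed 2044:Mon 2048:Sat 2052:Thu 2056:Tue 2060:Sun 2064:Fri✓ 2068:Wed 2072:Mon 2076:Sat 2080:Thu 2084:Tue 2088:Sun 2092:Fri✓ 2096:Wed
Friday: 2008, 2036, 2064, 2092 → 4.

4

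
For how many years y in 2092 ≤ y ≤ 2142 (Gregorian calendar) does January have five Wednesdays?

20

January has 31 days; it has five Wednesdays when Wednesday falls among the first (month-length − 28) days — i.e. when January 1 is one of Wednesday/Tuesday/Monday.
January 1 by year: 2092:Tue✓ 2093:Thu 2094:Fri 2095:Sat 2096:Sun 2097:Tue✓ 2098:Wed✓ 2099:Thu 2100:Fri 2101:Sat 2102:Sun 2103:Mon✓ 2104:Tue✓ 2105:Thu 2106:Fri …(21 more)… 2128:Thu 2129:Sat 2130:Sun 2131:Mon✓ 2132:Tue✓ 2133:Thu 2134:Fri 2135:Sat 2136:Sun 2137:Tue✓ 2138:Wed✓ 2139:Thu 2140:Fri 2141:Sun 2142:Mon✓
Years with five Wednesdays: 2092, 2097, 2098, 2103, 2104, 2109, 2110, 2114, 2115, 2116, 2120, 2121, 2125, 2126, 2127, 2131, 2132, 2137, 2138, 2142 → 20.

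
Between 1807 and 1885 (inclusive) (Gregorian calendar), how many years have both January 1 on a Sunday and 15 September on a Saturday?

2

Check each year's weekday for January 1 and 15 September:
  1807: Thu/Tue  1808: Fri/Thu  1809: Sun/Fri  1810: Mon/Sat  1811: Tue/Sun  1812: Wed/Tue  1813: Fri/Wed  1814: Sat/Thu  1815: Sun/Fri  1816: Mon/Sun  1817: Wed/Mon  1818: Thu/Tue  1819: Fri/Wed  1820: Sat/Fri  …(51 more)…  1872: Mon/Sun  1873: Wed/Mon  1874: Thu/Tue  1875: Fri/Wed  1876: Sat/Fri  1877: Mon/Sat  1878: Tue/Sun  1879: Wed/Mon  1880: Thu/Wed  1881: Sat/Thu  1882: Sun/Fri  1883: Mon/Sat  1884: Tue/Mon  1885: Thu/Tue
Both conditions hold in: 1832, 1860 — 2.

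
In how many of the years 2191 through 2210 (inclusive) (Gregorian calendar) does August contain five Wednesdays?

August has 31 days; it has five Wednesdays when Wednesday falls among the first (month-length − 28) days — i.e. when August 1 is one of Wednesday/Tuesday/Monday.
August 1 by year: 2191:Mon✓ 2192:Wed✓ 2193:Thu 2194:Fri 2195:Sat 2196:Mon✓ 2197:Tue✓ 2198:Wed✓ 2199:Thu 2200:Fri 2201:Sat 2202:Sun 2203:Mon✓ 2204:Wed✓ 2205:Thu 2206:Fri 2207:Sat 2208:Mon✓ 2209:Tue✓ 2210:Wed✓
Years with five Wednesdays: 2191, 2192, 2196, 2197, 2198, 2203, 2204, 2208, 2209, 2210 → 10.

10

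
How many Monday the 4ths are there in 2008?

2

Check the 4th of each month of 2008: Jan 4: Fri, Feb 4: Mon, Mar 4: Tue, Apr 4: Fri, May 4: Sun, Jun 4: Wed, Jul 4: Fri, Aug 4: Mon, Sep 4: Thu, Oct 4: Sat, Nov 4: Tue, Dec 4: Thu.
Monday occurs in February, August — 2 months.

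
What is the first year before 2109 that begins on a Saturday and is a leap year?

2084

Jan 1 advances by 2 weekdays after a leap year and by 1 after a common year.
2109: Jan 1 is Tuesday.
2108: Sunday (leap)
2107: Saturday
2106: Friday
2105: Thursday
2104: Tuesday (leap)
2103: Monday
2102: Sunday
2101: Saturday
2100: Friday
2099: Thursday
2098: Wednesday
2097: Tuesday
2096: Sunday (leap)
2095: Saturday
2094: Friday
2093: Thursday
2092: Tuesday (leap)
2091: Monday
2090: Sunday
2089: Saturday
2088: Thursday (leap)
2087: Wednesday
2086: Tuesday
2085: Monday
2084: Saturday (leap)
2084 begins on a Saturday and is a leap year.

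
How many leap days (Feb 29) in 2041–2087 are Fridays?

1

Leap years in 2041–2087: 11 of them.
Feb 29 weekday advances by 5 (mod 7) from one leap year to the next four years later (or differs when a century non-leap intervenes).
Leap-day weekdays: 2044:Mon 2048:Sat 2052:Thu 2056:Tue 2060:Sun 2064:Fri✓ 2068:Wed 2072:Mon 2076:Sat 2080:Thu 2084:Tue
Friday: 2064 → 1.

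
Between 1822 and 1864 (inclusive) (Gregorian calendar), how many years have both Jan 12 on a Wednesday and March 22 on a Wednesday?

1

Check each year's weekday for Jan 12 and March 22:
  1822: Sat/Fri  1823: Sun/Sat  1824: Mon/Mon  1825: Wed/Tue  1826: Thu/Wed  1827: Fri/Thu  1828: Sat/Sat  1829: Mon/Sun  1830: Tue/Mon  1831: Wed/Tue  1832: Thu/Thu  1833: Sat/Fri  1834: Sun/Sat  1835: Mon/Sun  …(15 more)…  1851: Sun/Sat  1852: Mon/Mon  1853: Wed/Tue  1854: Thu/Wed  1855: Fri/Thu  1856: Sat/Sat  1857: Mon/Sun  1858: Tue/Mon  1859: Wed/Tue  1860: Thu/Thu  1861: Sat/Fri  1862: Sun/Sat  1863: Mon/Sun  1864: Tue/Tue
Both conditions hold in: 1848 — 1.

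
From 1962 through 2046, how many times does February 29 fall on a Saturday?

Leap years in 1962–2046: 21 of them.
Feb 29 weekday advances by 5 (mod 7) from one leap year to the next four years later (or differs when a century non-leap intervenes).
Leap-day weekdays: 1964:Sat✓ 1968:Thu 1972:Tue 1976:Sun 1980:Fri 1984:Wed 1988:Mon 1992:Sat✓ 1996:Thu 2000:Tue 2004:Sun 2008:Fri 2012:Wed 2016:Mon 2020:Sat✓ 2024:Thu 2028:Tue 2032:Sun 2036:Fri 2040:Wed 2044:Mon
Saturday: 1964, 1992, 2020 → 3.

3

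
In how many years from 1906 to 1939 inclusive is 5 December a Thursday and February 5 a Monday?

1

Check each year's weekday for 5 December and February 5:
  1906: Wed/Mon  1907: Thu/Tue  1908: Sat/Wed  1909: Sun/Fri  1910: Mon/Sat  1911: Tue/Sun  1912: Thu/Mon ✓  1913: Fri/Wed  1914: Sat/Thu  1915: Sun/Fri  1916: Tue/Sat  1917: Wed/Mon  1918: Thu/Tue  1919: Fri/Wed  …(6 more)…  1926: Sun/Fri  1927: Mon/Sat  1928: Wed/Sun  1929: Thu/Tue  1930: Fri/Wed  1931: Sat/Thu  1932: Mon/Fri  1933: Tue/Sun  1934: Wed/Mon  1935: Thu/Tue  1936: Sat/Wed  1937: Sun/Fri  1938: Mon/Sat  1939: Tue/Sun
Both conditions hold in: 1912 — 1.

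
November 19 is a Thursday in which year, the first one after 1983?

From one year to the next, a fixed date's weekday advances by 1, or by 2 when a Feb 29 lies between the two dates.
1983: November 19 is Saturday.
1984: Monday (+2)
1985: Tuesday (+1)
1986: Wednesday (+1)
1987: Thursday (+1)
November 19 falls on a Thursday in 1987.

1987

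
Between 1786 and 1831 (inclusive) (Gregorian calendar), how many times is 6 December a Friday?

6

Track 6 December's weekday year by year (advancing +1, or +2 across a Feb 29):
  1786: Wed  1787: Thu (+1)  1788: Sat (+2)  1789: Sun (+1)  1790: Mon (+1)
  1791: Tue (+1)  1792: Thu (+2)  1793: Fri (+1) ✓  1794: Sat (+1)  1795: Sun (+1)
  1796: Tue (+2)  1797: Wed (+1)  1798: Thu (+1)  1799: Fri (+1) ✓  … (18 more years) …
  1818: Sun (+1)  1819: Mon (+1)  1820: Wed (+2)  1821: Thu (+1)  1822: Fri (+1) ✓
  1823: Sat (+1)  1824: Mon (+2)  1825: Tue (+1)  1826: Wed (+1)  1827: Thu (+1)
  1828: Sat (+2)  1829: Sun (+1)  1830: Mon (+1)  1831: Tue (+1)
Friday years: 1793, 1799, 1805, 1811, 1816, 1822 — 6 in total.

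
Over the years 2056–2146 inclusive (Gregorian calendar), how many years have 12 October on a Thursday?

12

Track 12 October's weekday year by year (advancing +1, or +2 across a Feb 29):
  2056: Thu ✓  2057: Fri (+1)  2058: Sat (+1)  2059: Sun (+1)  2060: Tue (+2)
  2061: Wed (+1)  2062: Thu (+1) ✓  2063: Fri (+1)  2064: Sun (+2)  2065: Mon (+1)
  2066: Tue (+1)  2067: Wed (+1)  2068: Fri (+2)  2069: Sat (+1)  … (63 more years) …
  2133: Mon (+1)  2134: Tue (+1)  2135: Wed (+1)  2136: Fri (+2)  2137: Sat (+1)
  2138: Sun (+1)  2139: Mon (+1)  2140: Wed (+2)  2141: Thu (+1) ✓  2142: Fri (+1)
  2143: Sat (+1)  2144: Mon (+2)  2145: Tue (+1)  2146: Wed (+1)
Thursday years: 2056, 2062, 2073, 2079, 2084, 2090, 2102, 2113, 2119, 2124, 2130, 2141 — 12 in total.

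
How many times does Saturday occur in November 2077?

November 2077 has 30 days and begins on Monday.
The first Saturday is November 6.
Saturdays fall on 6, 13, 20, 27 — that's 4.

4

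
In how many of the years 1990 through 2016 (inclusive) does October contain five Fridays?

12

October has 31 days; it has five Fridays when Friday falls among the first (month-length − 28) days — i.e. when October 1 is one of Friday/Thursday/Wednesday.
October 1 by year: 1990:Mon 1991:Tue 1992:Thu✓ 1993:Fri✓ 1994:Sat 1995:Sun 1996:Tue 1997:Wed✓ 1998:Thu✓ 1999:Fri✓ 2000:Sun 2001:Mon 2002:Tue 2003:Wed✓ 2004:Fri✓ 2005:Sat 2006:Sun 2007:Mon 2008:Wed✓ 2009:Thu✓ 2010:Fri✓ 2011:Sat 2012:Mon 2013:Tue 2014:Wed✓ 2015:Thu✓ 2016:Sat
Years with five Fridays: 1992, 1993, 1997, 1998, 1999, 2003, 2004, 2008, 2009, 2010, 2014, 2015 → 12.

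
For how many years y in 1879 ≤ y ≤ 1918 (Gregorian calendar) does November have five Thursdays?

November has 30 days; it has five Thursdays when Thursday falls among the first (month-length − 28) days — i.e. when November 1 is one of Thursday/Wednesday.
November 1 by year: 1879:Sat 1880:Mon 1881:Tue 1882:Wed✓ 1883:Thu✓ 1884:Sat 1885:Sun 1886:Mon 1887:Tue 1888:Thu✓ 1889:Fri 1890:Sat 1891:Sun 1892:Tue 1893:Wed✓ …(10 more)… 1904:Tue 1905:Wed✓ 1906:Thu✓ 1907:Fri 1908:Sun 1909:Mon 1910:Tue 1911:Wed✓ 1912:Fri 1913:Sat 1914:Sun 1915:Mon 1916:Wed✓ 1917:Thu✓ 1918:Fri
Years with five Thursdays: 1882, 1883, 1888, 1893, 1894, 1899, 1900, 1905, 1906, 1911, 1916, 1917 → 12.

12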